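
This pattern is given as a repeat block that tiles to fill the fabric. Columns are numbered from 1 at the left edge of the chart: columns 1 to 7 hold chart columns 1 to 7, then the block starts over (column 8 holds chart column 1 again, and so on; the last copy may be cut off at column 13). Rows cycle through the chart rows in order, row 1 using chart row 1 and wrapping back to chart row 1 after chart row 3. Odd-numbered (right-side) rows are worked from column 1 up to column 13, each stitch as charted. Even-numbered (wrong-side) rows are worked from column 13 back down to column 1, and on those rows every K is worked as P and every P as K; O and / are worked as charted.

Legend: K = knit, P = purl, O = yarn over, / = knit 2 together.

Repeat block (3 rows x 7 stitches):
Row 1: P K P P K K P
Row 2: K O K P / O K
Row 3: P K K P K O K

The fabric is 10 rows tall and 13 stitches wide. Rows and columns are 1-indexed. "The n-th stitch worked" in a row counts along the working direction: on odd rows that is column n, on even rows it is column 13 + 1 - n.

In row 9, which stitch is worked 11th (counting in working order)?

For row 9: chart row = ((9-1) mod 3) + 1 = 3; this is a RS (odd) row.
Chart row 3 tiled across columns 1-13: P K K P K O K P K K P K O
RS row: no reversal, no swap; stitch n worked = column n.
Counting 11 along the worked row gives P.

== STITCH ==
P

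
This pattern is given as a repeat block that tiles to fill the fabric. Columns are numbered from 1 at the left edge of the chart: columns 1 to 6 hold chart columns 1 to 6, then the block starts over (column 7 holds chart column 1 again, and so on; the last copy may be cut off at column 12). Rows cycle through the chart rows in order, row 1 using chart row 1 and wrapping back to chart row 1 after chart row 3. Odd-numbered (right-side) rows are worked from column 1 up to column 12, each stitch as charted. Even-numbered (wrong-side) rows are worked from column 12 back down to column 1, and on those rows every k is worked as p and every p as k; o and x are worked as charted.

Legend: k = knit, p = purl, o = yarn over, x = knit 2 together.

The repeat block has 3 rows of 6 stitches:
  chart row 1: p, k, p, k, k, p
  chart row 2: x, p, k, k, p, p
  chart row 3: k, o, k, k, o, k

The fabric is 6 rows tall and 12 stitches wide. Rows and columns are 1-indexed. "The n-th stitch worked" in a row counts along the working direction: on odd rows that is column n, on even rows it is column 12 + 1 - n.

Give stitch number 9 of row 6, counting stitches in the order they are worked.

== STITCH ==
p

Derivation:
Row 6 uses chart row ((6-1) mod 3)+1 = 3. Row 6 is even, so WS.
Chart row 3 tiled across columns 1-12: k o k k o k k o k k o k
Wrong side: read the tiled row from column 12 down to 1 and exchange k with p (leave o, x).
Row 6 as worked: p o p p o p p o p p o p
Counting 9 along the worked row gives p.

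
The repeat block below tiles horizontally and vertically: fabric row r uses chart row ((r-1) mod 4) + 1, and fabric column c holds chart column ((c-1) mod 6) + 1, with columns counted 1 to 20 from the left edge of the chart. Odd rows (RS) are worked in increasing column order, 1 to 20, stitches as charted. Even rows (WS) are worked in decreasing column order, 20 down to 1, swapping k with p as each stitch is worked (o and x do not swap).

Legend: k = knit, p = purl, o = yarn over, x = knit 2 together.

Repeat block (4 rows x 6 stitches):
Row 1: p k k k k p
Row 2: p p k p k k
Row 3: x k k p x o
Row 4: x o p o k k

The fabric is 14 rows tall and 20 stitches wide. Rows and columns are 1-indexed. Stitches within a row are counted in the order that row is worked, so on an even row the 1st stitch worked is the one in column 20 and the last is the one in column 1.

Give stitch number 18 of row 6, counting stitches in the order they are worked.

Stitch:
p

Derivation:
Row 6 uses chart row ((6-1) mod 4)+1 = 2. Row 6 is even, so WS.
Chart row 2 tiled across columns 1-20: p p k p k k p p k p k k p p k p k k p p
WS: work from column 20 back to column 1 (reverse the tiled row), swapping k<->p (o and x unchanged).
Row 6 as worked: k k p p k p k k p p k p k k p p k p k k
Counting 18 along the worked row gives p.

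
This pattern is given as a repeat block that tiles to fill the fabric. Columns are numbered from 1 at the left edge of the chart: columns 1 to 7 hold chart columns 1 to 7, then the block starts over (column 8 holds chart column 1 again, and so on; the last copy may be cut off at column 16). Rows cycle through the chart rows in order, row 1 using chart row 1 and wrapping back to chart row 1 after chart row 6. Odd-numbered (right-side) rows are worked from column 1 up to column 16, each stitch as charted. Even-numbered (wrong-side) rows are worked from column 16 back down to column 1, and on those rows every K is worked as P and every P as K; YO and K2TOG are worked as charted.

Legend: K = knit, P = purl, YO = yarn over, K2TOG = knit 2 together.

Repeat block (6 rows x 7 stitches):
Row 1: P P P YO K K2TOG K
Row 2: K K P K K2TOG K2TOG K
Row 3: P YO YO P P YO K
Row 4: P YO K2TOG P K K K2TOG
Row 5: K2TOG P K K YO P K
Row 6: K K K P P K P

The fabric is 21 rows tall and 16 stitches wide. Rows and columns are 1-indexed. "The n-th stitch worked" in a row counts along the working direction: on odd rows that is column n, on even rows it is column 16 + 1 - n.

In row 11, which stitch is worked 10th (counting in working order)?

Row 11: (11-1) mod 6 = 4, so use chart row 5. Odd row -> RS.
Chart row 5 tiled across columns 1-16: K2TOG P K K YO P K K2TOG P K K YO P K K2TOG P
Right side: take the tiled row as-is (worked left to right from column 1).
Stitch 10 in working order -> K

Stitch:
K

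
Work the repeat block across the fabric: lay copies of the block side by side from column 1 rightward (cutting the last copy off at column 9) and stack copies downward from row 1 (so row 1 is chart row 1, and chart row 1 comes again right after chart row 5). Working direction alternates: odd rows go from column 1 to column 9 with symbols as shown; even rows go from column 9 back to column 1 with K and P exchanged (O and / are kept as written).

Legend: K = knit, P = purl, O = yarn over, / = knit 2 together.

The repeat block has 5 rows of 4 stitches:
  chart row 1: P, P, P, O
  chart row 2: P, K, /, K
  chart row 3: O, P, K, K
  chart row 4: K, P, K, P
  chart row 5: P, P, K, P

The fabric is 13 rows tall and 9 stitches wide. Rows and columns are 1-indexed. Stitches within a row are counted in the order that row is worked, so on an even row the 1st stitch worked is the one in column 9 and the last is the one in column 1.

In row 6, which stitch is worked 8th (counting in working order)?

Row 6: (6-1) mod 5 = 0, so use chart row 1. Even row -> WS.
Chart row 1 tiled across columns 1-9: P P P O P P P O P
WS: work from column 9 back to column 1 (reverse the tiled row), swapping K<->P (O and / unchanged).
Row 6 as worked: K O K K K O K K K
Stitch 8 in working order -> K

Result:
K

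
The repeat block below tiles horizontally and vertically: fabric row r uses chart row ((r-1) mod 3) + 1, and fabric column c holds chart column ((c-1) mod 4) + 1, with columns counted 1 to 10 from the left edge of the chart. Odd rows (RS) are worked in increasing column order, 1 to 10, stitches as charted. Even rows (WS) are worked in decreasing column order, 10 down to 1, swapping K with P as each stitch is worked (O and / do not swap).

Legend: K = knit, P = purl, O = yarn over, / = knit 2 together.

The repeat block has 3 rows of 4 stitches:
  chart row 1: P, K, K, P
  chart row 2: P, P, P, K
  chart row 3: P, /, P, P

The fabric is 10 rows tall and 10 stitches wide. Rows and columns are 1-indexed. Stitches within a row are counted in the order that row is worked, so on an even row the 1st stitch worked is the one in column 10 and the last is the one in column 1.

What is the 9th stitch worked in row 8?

Result:
K

Derivation:
For row 8: chart row = ((8-1) mod 3) + 1 = 2; this is a WS (even) row.
Chart row 2 tiled across columns 1-10: P P P K P P P K P P
WS row: flip the tiled sequence (start at column 10) and apply K<->P; O and / stay.
Row 8 as worked: K K P K K K P K K K
Counting 9 along the worked row gives K.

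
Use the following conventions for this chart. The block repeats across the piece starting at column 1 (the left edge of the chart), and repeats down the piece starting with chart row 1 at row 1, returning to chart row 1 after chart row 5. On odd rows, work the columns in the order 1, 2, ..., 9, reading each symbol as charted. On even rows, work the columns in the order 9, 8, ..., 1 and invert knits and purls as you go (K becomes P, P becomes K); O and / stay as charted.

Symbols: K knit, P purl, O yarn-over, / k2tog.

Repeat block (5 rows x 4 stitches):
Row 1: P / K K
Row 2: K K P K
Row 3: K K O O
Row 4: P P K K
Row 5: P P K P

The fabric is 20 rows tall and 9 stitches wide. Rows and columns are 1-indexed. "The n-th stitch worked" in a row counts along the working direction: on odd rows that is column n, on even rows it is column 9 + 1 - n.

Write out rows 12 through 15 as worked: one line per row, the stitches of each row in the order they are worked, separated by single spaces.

Row 12: chart row 2, WS - tiled (columns 1-9): K K P K K K P K K; work from column 9 back to 1 with K<->P swapped.
Row 13: chart row 3, RS - tile across columns 1-9 and work as-is.
Row 14: chart row 4, WS - tiled (columns 1-9): P P K K P P K K P; work from column 9 back to 1 with K<->P swapped.
Row 15: chart row 5, RS - tile across columns 1-9 and work as-is.

Result:
P P K P P P K P P
K K O O K K O O K
K P P K K P P K K
P P K P P P K P P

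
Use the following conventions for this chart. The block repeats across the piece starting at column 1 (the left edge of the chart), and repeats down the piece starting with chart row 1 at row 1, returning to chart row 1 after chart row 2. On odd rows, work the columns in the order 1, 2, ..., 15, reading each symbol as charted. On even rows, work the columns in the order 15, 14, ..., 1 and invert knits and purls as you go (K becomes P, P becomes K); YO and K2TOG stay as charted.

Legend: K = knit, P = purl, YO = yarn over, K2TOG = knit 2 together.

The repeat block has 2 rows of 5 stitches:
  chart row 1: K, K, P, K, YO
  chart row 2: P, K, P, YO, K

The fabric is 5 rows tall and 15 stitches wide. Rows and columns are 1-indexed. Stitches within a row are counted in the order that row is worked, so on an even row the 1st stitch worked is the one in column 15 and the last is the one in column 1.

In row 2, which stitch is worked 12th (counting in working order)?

Result:
YO

Derivation:
Row 2 uses chart row ((2-1) mod 2)+1 = 2. Row 2 is even, so WS.
Chart row 2 tiled across columns 1-15: P K P YO K P K P YO K P K P YO K
WS: work from column 15 back to column 1 (reverse the tiled row), swapping K<->P (YO and K2TOG unchanged).
Row 2 as worked: P YO K P K P YO K P K P YO K P K
Stitch 12 in working order -> YO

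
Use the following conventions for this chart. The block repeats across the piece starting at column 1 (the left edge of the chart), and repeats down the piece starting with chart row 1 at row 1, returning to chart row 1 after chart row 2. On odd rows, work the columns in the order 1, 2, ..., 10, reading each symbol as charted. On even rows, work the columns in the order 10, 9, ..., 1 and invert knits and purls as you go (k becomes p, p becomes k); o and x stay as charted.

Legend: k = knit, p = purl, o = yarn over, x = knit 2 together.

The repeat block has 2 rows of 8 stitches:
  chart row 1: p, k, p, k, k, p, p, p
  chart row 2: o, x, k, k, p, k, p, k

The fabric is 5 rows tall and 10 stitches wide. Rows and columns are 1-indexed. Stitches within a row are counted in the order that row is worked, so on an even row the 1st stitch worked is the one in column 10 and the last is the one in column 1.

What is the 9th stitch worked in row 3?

Row 3: (3-1) mod 2 = 0, so use chart row 1. Odd row -> RS.
Chart row 1 tiled across columns 1-10: p k p k k p p p p k
Right side: take the tiled row as-is (worked left to right from column 1).
Counting 9 along the worked row gives p.

== STITCH ==
p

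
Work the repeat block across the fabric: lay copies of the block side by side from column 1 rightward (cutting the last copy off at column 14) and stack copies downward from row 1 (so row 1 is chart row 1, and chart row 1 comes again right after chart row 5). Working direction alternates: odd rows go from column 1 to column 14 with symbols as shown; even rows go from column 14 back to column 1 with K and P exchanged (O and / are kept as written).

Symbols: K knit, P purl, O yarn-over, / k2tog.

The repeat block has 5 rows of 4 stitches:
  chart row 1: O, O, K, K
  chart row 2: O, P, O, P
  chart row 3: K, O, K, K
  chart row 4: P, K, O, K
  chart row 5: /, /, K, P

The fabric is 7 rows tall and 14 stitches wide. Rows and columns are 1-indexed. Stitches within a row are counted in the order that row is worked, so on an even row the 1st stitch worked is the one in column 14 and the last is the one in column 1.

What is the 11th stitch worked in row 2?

Row 2: (2-1) mod 5 = 1, so use chart row 2. Even row -> WS.
Chart row 2 tiled across columns 1-14: O P O P O P O P O P O P O P
Wrong side: read the tiled row from column 14 down to 1 and exchange K with P (leave O, /).
Row 2 as worked: K O K O K O K O K O K O K O
The 11th stitch worked is K.

Stitch:
K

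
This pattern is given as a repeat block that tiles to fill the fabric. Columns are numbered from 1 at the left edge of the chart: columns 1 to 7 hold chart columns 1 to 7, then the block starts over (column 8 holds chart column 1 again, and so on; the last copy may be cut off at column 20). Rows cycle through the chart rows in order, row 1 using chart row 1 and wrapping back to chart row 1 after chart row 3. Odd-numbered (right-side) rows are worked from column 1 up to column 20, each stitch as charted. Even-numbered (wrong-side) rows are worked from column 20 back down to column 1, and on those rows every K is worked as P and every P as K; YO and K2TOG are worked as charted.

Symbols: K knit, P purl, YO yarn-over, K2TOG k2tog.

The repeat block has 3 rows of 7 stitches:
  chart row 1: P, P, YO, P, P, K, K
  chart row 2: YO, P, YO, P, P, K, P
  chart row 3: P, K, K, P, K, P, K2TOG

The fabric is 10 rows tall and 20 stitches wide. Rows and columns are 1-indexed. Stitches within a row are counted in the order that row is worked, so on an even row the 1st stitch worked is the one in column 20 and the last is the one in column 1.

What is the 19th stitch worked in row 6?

Row 6: (6-1) mod 3 = 2, so use chart row 3. Even row -> WS.
Chart row 3 tiled across columns 1-20: P K K P K P K2TOG P K K P K P K2TOG P K K P K P
WS: work from column 20 back to column 1 (reverse the tiled row), swapping K<->P (YO and K2TOG unchanged).
Row 6 as worked: K P K P P K K2TOG K P K P P K K2TOG K P K P P K
Stitch 19 in working order -> P

== STITCH ==
P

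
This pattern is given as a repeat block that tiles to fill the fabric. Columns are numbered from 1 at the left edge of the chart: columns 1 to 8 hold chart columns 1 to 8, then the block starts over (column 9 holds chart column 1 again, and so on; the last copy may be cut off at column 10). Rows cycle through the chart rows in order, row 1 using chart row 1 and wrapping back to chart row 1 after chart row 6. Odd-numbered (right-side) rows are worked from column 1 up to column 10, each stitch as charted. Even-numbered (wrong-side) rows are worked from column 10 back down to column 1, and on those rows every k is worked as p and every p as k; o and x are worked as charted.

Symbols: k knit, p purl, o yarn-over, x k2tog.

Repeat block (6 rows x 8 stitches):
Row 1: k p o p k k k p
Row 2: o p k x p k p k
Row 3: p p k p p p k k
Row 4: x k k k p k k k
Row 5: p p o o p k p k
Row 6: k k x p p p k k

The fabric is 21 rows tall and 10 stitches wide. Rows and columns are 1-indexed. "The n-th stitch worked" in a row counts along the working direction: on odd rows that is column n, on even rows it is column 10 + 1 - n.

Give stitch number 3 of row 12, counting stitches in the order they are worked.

Row 12 uses chart row ((12-1) mod 6)+1 = 6. Row 12 is even, so WS.
Chart row 6 tiled across columns 1-10: k k x p p p k k k k
WS row: flip the tiled sequence (start at column 10) and apply k<->p; o and x stay.
Row 12 as worked: p p p p k k k x p p
Counting 3 along the worked row gives p.

Result:
p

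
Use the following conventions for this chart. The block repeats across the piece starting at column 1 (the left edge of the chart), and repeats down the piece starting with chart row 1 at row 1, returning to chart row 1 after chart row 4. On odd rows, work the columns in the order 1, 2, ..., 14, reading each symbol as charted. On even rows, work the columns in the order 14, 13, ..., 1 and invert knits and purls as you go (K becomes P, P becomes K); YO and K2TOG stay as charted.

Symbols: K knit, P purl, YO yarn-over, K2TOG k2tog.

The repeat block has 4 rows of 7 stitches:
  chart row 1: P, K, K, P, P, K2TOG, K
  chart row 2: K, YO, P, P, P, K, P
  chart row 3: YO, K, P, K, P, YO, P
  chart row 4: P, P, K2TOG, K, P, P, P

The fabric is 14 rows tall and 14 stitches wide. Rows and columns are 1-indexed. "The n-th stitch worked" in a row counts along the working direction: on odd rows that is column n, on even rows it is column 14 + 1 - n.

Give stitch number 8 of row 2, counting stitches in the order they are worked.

Row 2: (2-1) mod 4 = 1, so use chart row 2. Even row -> WS.
Chart row 2 tiled across columns 1-14: K YO P P P K P K YO P P P K P
WS: work from column 14 back to column 1 (reverse the tiled row), swapping K<->P (YO and K2TOG unchanged).
Row 2 as worked: K P K K K YO P K P K K K YO P
The 8th stitch worked is K.

Result:
K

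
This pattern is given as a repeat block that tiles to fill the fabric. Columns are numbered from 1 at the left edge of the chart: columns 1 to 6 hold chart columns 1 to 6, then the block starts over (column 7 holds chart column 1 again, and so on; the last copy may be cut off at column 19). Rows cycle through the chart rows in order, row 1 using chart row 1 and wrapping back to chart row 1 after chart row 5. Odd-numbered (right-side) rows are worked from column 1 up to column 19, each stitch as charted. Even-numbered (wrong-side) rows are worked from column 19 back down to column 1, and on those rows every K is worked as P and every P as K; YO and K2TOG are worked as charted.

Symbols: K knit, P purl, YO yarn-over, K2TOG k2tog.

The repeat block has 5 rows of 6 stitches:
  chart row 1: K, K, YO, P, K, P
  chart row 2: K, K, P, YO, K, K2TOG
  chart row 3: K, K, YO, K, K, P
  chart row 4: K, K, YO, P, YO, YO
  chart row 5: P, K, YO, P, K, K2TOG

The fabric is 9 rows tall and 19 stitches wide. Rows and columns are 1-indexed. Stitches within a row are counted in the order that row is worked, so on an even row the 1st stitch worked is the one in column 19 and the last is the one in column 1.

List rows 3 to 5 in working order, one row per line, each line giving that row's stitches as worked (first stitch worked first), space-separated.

Row 3: chart row 3, RS - tile across columns 1-19 and work as-is.
Row 4: chart row 4, WS - tiled (columns 1-19): K K YO P YO YO K K YO P YO YO K K YO P YO YO K; work from column 19 back to 1 with K<->P swapped.
Row 5: chart row 5, RS - tile across columns 1-19 and work as-is.

== ROWS AS WORKED ==
K K YO K K P K K YO K K P K K YO K K P K
P YO YO K YO P P YO YO K YO P P YO YO K YO P P
P K YO P K K2TOG P K YO P K K2TOG P K YO P K K2TOG P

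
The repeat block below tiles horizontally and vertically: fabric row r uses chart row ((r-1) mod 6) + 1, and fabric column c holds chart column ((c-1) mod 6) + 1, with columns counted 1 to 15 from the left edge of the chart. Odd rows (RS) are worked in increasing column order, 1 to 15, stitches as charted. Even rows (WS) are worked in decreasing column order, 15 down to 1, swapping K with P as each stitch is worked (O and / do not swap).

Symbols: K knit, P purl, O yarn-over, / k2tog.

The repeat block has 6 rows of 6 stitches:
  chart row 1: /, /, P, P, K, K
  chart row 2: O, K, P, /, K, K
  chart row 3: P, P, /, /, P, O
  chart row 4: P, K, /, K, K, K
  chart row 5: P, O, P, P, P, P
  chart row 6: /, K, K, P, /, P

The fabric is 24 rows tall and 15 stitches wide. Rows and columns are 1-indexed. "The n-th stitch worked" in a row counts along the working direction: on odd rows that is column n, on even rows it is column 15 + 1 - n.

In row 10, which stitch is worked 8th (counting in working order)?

Stitch:
P

Derivation:
Row 10: (10-1) mod 6 = 3, so use chart row 4. Even row -> WS.
Chart row 4 tiled across columns 1-15: P K / K K K P K / K K K P K /
WS row: flip the tiled sequence (start at column 15) and apply K<->P; O and / stay.
Row 10 as worked: / P K P P P / P K P P P / P K
Counting 8 along the worked row gives P.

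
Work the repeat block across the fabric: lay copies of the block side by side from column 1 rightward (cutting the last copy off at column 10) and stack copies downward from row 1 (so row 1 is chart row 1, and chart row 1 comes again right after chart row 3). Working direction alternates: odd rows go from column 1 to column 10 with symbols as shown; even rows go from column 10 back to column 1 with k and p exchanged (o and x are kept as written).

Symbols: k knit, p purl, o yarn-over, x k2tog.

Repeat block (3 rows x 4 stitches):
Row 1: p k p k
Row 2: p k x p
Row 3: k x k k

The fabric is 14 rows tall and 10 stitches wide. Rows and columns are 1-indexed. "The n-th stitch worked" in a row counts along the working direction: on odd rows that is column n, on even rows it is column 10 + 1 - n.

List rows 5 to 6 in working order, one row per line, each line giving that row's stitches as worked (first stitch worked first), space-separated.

Result:
p k x p p k x p p k
x p p p x p p p x p

Derivation:
Row 5: chart row 2, RS - tile across columns 1-10 and work as-is.
Row 6: chart row 3, WS - tiled (columns 1-10): k x k k k x k k k x; work from column 10 back to 1 with k<->p swapped.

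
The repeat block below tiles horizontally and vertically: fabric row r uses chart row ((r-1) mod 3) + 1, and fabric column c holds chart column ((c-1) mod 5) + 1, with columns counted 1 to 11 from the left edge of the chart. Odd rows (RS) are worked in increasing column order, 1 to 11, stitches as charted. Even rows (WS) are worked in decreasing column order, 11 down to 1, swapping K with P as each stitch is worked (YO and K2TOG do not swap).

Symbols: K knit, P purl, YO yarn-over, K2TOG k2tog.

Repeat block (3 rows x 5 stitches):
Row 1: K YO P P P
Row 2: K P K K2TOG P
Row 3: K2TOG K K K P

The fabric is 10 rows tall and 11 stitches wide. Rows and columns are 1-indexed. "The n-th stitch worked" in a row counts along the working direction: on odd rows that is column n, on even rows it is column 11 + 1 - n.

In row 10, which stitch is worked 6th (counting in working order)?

Stitch:
P

Derivation:
Row 10: (10-1) mod 3 = 0, so use chart row 1. Even row -> WS.
Chart row 1 tiled across columns 1-11: K YO P P P K YO P P P K
WS row: flip the tiled sequence (start at column 11) and apply K<->P; YO and K2TOG stay.
Row 10 as worked: P K K K YO P K K K YO P
Counting 6 along the worked row gives P.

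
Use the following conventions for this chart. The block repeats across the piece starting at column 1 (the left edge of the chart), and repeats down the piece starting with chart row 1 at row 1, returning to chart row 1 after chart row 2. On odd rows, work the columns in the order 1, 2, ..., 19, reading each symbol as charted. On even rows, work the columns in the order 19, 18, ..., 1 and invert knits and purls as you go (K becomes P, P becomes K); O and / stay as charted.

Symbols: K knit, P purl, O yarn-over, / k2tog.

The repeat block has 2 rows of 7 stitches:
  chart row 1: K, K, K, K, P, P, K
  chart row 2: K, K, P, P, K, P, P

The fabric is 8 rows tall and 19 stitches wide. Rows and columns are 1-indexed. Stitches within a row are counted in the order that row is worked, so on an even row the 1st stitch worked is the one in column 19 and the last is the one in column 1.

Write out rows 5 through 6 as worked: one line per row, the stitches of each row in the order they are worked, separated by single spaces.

== ROWS AS WORKED ==
K K K K P P K K K K K P P K K K K K P
P K K P P K K P K K P P K K P K K P P

Derivation:
Row 5: chart row 1, RS - tile across columns 1-19 and work as-is.
Row 6: chart row 2, WS - tiled (columns 1-19): K K P P K P P K K P P K P P K K P P K; work from column 19 back to 1 with K<->P swapped.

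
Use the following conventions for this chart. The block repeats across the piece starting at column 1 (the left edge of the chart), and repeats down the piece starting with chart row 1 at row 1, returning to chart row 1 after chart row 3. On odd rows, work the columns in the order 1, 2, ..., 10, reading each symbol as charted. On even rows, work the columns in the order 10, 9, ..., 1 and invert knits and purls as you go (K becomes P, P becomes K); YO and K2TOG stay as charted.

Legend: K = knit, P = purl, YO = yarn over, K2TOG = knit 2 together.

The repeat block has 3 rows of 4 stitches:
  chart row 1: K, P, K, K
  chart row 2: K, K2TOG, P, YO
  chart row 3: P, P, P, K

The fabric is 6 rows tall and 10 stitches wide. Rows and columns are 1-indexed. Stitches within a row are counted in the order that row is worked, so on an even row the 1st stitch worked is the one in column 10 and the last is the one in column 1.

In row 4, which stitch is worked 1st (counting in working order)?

For row 4: chart row = ((4-1) mod 3) + 1 = 1; this is a WS (even) row.
Chart row 1 tiled across columns 1-10: K P K K K P K K K P
WS: work from column 10 back to column 1 (reverse the tiled row), swapping K<->P (YO and K2TOG unchanged).
Row 4 as worked: K P P P K P P P K P
Counting 1 along the worked row gives K.

Stitch:
K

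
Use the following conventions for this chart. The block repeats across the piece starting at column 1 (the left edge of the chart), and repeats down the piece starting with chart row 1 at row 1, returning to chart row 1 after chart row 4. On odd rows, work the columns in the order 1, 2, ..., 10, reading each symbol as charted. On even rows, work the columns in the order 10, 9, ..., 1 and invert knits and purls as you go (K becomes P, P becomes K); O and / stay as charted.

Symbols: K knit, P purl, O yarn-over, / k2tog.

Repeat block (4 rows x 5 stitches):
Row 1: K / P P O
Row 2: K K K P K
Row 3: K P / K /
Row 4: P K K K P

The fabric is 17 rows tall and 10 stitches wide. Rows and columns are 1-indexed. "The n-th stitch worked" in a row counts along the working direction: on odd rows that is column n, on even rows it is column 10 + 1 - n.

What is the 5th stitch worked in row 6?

Result:
P

Derivation:
Row 6 uses chart row ((6-1) mod 4)+1 = 2. Row 6 is even, so WS.
Chart row 2 tiled across columns 1-10: K K K P K K K K P K
Wrong side: read the tiled row from column 10 down to 1 and exchange K with P (leave O, /).
Row 6 as worked: P K P P P P K P P P
Counting 5 along the worked row gives P.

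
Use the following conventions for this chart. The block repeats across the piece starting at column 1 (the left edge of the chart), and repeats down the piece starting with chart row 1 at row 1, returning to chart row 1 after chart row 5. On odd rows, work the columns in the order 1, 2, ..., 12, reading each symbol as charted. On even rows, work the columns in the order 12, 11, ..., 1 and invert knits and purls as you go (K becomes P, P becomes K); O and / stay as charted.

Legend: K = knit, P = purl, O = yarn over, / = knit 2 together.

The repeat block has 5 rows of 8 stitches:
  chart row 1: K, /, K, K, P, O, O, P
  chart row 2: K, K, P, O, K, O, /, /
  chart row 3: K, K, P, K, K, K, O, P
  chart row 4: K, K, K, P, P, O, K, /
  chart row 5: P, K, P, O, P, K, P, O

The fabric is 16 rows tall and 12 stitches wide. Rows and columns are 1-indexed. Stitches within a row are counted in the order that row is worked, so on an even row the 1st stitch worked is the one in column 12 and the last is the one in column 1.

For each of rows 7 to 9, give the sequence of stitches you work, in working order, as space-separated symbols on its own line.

Row 7: chart row 2, RS - tile across columns 1-12 and work as-is.
Row 8: chart row 3, WS - tiled (columns 1-12): K K P K K K O P K K P K; work from column 12 back to 1 with K<->P swapped.
Row 9: chart row 4, RS - tile across columns 1-12 and work as-is.

== ROWS AS WORKED ==
K K P O K O / / K K P O
P K P P K O P P P K P P
K K K P P O K / K K K P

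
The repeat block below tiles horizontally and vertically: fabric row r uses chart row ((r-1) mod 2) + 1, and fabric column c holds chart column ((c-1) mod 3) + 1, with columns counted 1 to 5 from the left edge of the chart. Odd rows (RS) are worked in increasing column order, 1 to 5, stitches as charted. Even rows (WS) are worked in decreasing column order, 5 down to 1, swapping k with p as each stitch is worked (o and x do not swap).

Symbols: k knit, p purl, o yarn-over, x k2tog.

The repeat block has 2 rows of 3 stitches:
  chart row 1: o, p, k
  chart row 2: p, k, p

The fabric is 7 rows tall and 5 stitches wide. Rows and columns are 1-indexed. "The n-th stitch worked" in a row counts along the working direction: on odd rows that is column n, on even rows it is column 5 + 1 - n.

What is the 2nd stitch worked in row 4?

Row 4: (4-1) mod 2 = 1, so use chart row 2. Even row -> WS.
Chart row 2 tiled across columns 1-5: p k p p k
WS: work from column 5 back to column 1 (reverse the tiled row), swapping k<->p (o and x unchanged).
Row 4 as worked: p k k p k
Counting 2 along the worked row gives k.

== STITCH ==
k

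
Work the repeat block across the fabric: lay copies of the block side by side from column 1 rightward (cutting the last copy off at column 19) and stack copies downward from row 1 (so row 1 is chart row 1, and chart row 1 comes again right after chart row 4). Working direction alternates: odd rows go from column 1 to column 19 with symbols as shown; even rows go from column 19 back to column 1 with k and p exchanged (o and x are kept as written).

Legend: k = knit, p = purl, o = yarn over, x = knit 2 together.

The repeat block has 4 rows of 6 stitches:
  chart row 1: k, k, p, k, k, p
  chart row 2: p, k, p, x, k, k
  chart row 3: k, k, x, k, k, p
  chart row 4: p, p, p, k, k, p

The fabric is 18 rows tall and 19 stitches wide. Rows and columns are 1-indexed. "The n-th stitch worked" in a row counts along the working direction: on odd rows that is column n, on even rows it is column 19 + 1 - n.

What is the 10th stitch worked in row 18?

Row 18 uses chart row ((18-1) mod 4)+1 = 2. Row 18 is even, so WS.
Chart row 2 tiled across columns 1-19: p k p x k k p k p x k k p k p x k k p
WS row: flip the tiled sequence (start at column 19) and apply k<->p; o and x stay.
Row 18 as worked: k p p x k p k p p x k p k p p x k p k
Stitch 10 in working order -> x

Result:
x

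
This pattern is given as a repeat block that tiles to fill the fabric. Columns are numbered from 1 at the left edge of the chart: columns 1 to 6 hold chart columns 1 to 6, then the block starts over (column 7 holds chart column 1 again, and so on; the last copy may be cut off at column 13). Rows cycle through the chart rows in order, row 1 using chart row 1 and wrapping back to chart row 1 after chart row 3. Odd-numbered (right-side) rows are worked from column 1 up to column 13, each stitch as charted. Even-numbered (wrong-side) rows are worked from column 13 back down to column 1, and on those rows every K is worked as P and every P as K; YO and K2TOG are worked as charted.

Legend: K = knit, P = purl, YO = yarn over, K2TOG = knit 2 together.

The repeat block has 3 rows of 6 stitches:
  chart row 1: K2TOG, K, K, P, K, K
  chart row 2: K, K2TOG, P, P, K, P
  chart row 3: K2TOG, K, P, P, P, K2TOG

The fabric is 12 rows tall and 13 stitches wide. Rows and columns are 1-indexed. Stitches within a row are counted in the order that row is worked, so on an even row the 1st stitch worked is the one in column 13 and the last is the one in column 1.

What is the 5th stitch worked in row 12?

Stitch:
K

Derivation:
For row 12: chart row = ((12-1) mod 3) + 1 = 3; this is a WS (even) row.
Chart row 3 tiled across columns 1-13: K2TOG K P P P K2TOG K2TOG K P P P K2TOG K2TOG
Wrong side: read the tiled row from column 13 down to 1 and exchange K with P (leave YO, K2TOG).
Row 12 as worked: K2TOG K2TOG K K K P K2TOG K2TOG K K K P K2TOG
Stitch 5 in working order -> K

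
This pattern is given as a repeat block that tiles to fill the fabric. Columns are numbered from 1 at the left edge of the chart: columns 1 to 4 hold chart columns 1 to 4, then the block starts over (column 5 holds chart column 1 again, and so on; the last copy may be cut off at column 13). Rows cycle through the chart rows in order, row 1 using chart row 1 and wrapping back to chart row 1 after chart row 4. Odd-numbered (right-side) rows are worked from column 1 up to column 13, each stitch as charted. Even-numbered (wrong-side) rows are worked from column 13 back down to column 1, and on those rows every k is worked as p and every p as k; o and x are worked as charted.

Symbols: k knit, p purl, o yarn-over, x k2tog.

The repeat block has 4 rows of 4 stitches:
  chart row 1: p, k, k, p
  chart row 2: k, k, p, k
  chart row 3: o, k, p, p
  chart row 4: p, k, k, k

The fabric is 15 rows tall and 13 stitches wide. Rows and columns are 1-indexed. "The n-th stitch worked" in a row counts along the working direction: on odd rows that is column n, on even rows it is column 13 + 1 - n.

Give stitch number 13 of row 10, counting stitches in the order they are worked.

== STITCH ==
p

Derivation:
For row 10: chart row = ((10-1) mod 4) + 1 = 2; this is a WS (even) row.
Chart row 2 tiled across columns 1-13: k k p k k k p k k k p k k
Wrong side: read the tiled row from column 13 down to 1 and exchange k with p (leave o, x).
Row 10 as worked: p p k p p p k p p p k p p
The 13th stitch worked is p.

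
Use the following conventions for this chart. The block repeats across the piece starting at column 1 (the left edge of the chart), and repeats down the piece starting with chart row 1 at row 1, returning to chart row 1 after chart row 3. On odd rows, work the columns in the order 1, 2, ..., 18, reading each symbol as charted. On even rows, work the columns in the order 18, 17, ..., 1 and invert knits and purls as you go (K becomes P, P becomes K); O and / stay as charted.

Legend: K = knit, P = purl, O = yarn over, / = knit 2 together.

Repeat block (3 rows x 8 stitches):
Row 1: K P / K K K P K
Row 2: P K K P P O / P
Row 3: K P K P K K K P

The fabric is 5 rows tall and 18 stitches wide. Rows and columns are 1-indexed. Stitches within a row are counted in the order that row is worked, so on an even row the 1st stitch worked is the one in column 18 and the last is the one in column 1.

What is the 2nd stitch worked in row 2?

== STITCH ==
K

Derivation:
For row 2: chart row = ((2-1) mod 3) + 1 = 2; this is a WS (even) row.
Chart row 2 tiled across columns 1-18: P K K P P O / P P K K P P O / P P K
Wrong side: read the tiled row from column 18 down to 1 and exchange K with P (leave O, /).
Row 2 as worked: P K K / O K K P P K K / O K K P P K
Stitch 2 in working order -> K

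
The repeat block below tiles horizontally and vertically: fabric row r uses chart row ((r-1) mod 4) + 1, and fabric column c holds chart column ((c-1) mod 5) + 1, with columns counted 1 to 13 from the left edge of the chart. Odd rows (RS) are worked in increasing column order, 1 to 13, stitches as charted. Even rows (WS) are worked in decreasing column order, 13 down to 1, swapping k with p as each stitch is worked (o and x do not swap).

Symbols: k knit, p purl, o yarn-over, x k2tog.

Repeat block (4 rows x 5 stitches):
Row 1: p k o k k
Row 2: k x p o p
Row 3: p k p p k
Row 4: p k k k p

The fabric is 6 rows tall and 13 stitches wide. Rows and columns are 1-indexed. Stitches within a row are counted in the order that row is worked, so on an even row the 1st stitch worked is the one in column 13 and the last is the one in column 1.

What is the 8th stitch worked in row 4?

Row 4: (4-1) mod 4 = 3, so use chart row 4. Even row -> WS.
Chart row 4 tiled across columns 1-13: p k k k p p k k k p p k k
Wrong side: read the tiled row from column 13 down to 1 and exchange k with p (leave o, x).
Row 4 as worked: p p k k p p p k k p p p k
Counting 8 along the worked row gives k.

Stitch:
k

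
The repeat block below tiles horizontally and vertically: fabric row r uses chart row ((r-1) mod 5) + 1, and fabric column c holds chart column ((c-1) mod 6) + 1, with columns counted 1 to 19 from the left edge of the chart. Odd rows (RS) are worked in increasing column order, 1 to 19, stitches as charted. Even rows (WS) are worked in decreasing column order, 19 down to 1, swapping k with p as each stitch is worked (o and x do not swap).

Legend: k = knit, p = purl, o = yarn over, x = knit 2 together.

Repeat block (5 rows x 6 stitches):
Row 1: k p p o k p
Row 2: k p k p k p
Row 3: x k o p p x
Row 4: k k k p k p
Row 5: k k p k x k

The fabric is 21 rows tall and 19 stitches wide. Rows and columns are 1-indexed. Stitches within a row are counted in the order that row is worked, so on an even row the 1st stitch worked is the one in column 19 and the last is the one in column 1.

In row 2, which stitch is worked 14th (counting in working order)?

Stitch:
k

Derivation:
Row 2: (2-1) mod 5 = 1, so use chart row 2. Even row -> WS.
Chart row 2 tiled across columns 1-19: k p k p k p k p k p k p k p k p k p k
WS row: flip the tiled sequence (start at column 19) and apply k<->p; o and x stay.
Row 2 as worked: p k p k p k p k p k p k p k p k p k p
The 14th stitch worked is k.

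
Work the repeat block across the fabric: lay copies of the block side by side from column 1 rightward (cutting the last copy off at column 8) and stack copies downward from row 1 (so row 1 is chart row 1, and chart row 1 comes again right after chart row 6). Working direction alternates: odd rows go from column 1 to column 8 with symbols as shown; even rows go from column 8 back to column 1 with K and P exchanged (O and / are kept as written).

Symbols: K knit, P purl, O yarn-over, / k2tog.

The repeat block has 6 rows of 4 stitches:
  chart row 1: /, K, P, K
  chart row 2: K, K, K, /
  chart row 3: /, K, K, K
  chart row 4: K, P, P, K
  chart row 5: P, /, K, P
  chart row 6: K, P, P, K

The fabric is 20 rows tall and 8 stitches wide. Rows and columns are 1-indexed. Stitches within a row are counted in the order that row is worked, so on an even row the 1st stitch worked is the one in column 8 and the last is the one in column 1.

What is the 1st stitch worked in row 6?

Result:
P

Derivation:
Row 6 uses chart row ((6-1) mod 6)+1 = 6. Row 6 is even, so WS.
Chart row 6 tiled across columns 1-8: K P P K K P P K
Wrong side: read the tiled row from column 8 down to 1 and exchange K with P (leave O, /).
Row 6 as worked: P K K P P K K P
The 1st stitch worked is P.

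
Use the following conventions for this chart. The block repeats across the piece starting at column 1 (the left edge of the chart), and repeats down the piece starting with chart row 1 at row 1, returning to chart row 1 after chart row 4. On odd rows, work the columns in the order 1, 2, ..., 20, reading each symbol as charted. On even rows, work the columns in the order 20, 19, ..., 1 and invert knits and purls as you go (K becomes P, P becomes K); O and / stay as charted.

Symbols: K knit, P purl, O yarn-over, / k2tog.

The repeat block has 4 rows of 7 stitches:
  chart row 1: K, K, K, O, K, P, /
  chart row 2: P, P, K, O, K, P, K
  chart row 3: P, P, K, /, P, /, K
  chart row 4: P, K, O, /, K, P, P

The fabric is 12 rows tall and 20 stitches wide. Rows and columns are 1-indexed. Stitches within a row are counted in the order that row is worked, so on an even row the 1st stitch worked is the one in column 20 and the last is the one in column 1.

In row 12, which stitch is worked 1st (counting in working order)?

Stitch:
K

Derivation:
Row 12: (12-1) mod 4 = 3, so use chart row 4. Even row -> WS.
Chart row 4 tiled across columns 1-20: P K O / K P P P K O / K P P P K O / K P
WS row: flip the tiled sequence (start at column 20) and apply K<->P; O and / stay.
Row 12 as worked: K P / O P K K K P / O P K K K P / O P K
Stitch 1 in working order -> K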